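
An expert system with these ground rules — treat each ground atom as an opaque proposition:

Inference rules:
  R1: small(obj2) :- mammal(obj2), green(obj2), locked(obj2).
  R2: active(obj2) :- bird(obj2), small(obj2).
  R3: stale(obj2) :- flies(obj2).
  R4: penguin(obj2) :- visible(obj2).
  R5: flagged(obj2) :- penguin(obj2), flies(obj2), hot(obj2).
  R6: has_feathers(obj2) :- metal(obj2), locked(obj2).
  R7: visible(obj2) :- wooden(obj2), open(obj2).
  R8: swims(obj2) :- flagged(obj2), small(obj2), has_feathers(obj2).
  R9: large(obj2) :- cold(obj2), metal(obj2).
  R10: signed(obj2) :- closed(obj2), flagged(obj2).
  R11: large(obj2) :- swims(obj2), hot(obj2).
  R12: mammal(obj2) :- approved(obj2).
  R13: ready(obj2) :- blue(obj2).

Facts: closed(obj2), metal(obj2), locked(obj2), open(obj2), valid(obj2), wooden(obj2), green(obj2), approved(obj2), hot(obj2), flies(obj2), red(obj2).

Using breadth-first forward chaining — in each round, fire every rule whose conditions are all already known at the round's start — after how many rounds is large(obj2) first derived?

Round 1: R3 [stale(obj2) :- flies(obj2).]; R6 [has_feathers(obj2) :- metal(obj2), locked(obj2).]; R7 [visible(obj2) :- wooden(obj2), open(obj2).]; R12 [mammal(obj2) :- approved(obj2).]. Adds stale(obj2), has_feathers(obj2), visible(obj2), mammal(obj2).
Round 2: R1 [small(obj2) :- mammal(obj2), green(obj2), locked(obj2).]; R4 [penguin(obj2) :- visible(obj2).]. Adds small(obj2), penguin(obj2).
Round 3: R5 [flagged(obj2) :- penguin(obj2), flies(obj2), hot(obj2).]. Adds flagged(obj2).
Round 4: R8 [swims(obj2) :- flagged(obj2), small(obj2), has_feathers(obj2).]; R10 [signed(obj2) :- closed(obj2), flagged(obj2).]. Adds swims(obj2), signed(obj2).
Round 5: R11 [large(obj2) :- swims(obj2), hot(obj2).]. Adds large(obj2).
large(obj2) first appears in round 5.

5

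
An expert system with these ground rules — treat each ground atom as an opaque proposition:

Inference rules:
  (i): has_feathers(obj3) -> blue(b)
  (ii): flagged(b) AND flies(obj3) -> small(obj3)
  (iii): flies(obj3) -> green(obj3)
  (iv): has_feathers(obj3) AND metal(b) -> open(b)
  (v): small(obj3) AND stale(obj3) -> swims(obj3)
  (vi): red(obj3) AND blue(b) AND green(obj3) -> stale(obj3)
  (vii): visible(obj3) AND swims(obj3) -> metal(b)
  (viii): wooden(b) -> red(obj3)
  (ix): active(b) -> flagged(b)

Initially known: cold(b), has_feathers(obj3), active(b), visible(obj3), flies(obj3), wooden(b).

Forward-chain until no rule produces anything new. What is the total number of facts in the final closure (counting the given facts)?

[1] (i) [has_feathers(obj3) -> blue(b)]; (iii) [flies(obj3) -> green(obj3)]; (viii) [wooden(b) -> red(obj3)]; (ix) [active(b) -> flagged(b)]. ⇒ new: blue(b), green(obj3), red(obj3), flagged(b).
[2] (ii) [flagged(b) AND flies(obj3) -> small(obj3)]; (vi) [red(obj3) AND blue(b) AND green(obj3) -> stale(obj3)]. ⇒ new: small(obj3), stale(obj3).
[3] (v) [small(obj3) AND stale(obj3) -> swims(obj3)]. ⇒ new: swims(obj3).
[4] (vii) [visible(obj3) AND swims(obj3) -> metal(b)]. ⇒ new: metal(b).
[5] (iv) [has_feathers(obj3) AND metal(b) -> open(b)]. ⇒ new: open(b).
Closure: {active(b), blue(b), cold(b), flagged(b), flies(obj3), green(obj3), has_feathers(obj3), metal(b), open(b), red(obj3), small(obj3), stale(obj3), swims(obj3), visible(obj3), wooden(b)} — 15 facts.

15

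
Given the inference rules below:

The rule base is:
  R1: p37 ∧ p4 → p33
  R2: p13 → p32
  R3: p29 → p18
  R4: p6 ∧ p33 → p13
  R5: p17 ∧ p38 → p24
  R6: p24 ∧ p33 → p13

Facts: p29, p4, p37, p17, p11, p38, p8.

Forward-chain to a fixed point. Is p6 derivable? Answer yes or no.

Round 1 fires R1, R3, R5, giving p33, p18, p24.
Round 2 fires R6, giving p13.
Round 3 fires R2, giving p32.
Fixed point reached. No rule has p6 as a consequent, and it is not given.

no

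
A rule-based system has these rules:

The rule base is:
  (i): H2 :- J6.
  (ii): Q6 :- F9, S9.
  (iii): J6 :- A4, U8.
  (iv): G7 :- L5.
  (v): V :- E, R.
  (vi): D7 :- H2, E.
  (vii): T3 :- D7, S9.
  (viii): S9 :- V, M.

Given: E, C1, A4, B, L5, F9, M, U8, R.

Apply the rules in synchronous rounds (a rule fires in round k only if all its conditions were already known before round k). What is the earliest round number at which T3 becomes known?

Round 1 — (iii), (iv), (v), derive J6, G7, V.
Round 2 — (i), (viii), derive H2, S9.
Round 3 — (ii), (vi), derive Q6, D7.
Round 4 — (vii), derive T3.
T3 first appears in round 4.

4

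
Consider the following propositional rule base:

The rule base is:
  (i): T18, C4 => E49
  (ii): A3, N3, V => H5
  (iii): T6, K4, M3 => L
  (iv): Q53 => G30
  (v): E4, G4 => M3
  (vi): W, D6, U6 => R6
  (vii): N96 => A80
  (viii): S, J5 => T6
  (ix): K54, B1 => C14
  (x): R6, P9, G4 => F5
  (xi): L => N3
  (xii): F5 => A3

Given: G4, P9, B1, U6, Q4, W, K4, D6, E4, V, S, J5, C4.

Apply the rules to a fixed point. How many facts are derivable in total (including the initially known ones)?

21

Round 1 — (v), (vi), (viii), derive M3, R6, T6.
Round 2 — (iii), (x), derive L, F5.
Round 3 — (xi), (xii), derive N3, A3.
Round 4 — (ii), derive H5.
Closure: {A3, B1, C4, D6, E4, F5, G4, H5, J5, K4, L, M3, N3, P9, Q4, R6, S, T6, U6, V, W} — 21 facts.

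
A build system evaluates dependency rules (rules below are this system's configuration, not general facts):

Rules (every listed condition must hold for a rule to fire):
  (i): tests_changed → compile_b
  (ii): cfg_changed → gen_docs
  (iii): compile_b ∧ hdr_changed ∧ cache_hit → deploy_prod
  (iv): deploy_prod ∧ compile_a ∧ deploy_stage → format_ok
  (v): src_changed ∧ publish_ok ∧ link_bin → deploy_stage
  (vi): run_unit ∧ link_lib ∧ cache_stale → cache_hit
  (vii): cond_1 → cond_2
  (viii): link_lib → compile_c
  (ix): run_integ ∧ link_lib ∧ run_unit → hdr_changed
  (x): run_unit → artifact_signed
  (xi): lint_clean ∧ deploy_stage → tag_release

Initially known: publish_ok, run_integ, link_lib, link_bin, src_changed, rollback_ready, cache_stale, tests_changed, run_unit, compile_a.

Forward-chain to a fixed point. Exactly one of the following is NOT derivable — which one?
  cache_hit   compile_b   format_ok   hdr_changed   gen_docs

gen_docs

Round 1: (i) [tests_changed → compile_b]; (v) [src_changed ∧ publish_ok ∧ link_bin → deploy_stage]; (vi) [run_unit ∧ link_lib ∧ cache_stale → cache_hit]; (viii) [link_lib → compile_c]; (ix) [run_integ ∧ link_lib ∧ run_unit → hdr_changed]; (x) [run_unit → artifact_signed]. New: compile_b, deploy_stage, cache_hit, compile_c, hdr_changed, artifact_signed.
Round 2: (iii) [compile_b ∧ hdr_changed ∧ cache_hit → deploy_prod]. New: deploy_prod.
Round 3: (iv) [deploy_prod ∧ compile_a ∧ deploy_stage → format_ok]. New: format_ok.
Derived: hdr_changed (round 1), compile_b (round 1), cache_hit (round 1), format_ok (round 3). gen_docs never appears in any round.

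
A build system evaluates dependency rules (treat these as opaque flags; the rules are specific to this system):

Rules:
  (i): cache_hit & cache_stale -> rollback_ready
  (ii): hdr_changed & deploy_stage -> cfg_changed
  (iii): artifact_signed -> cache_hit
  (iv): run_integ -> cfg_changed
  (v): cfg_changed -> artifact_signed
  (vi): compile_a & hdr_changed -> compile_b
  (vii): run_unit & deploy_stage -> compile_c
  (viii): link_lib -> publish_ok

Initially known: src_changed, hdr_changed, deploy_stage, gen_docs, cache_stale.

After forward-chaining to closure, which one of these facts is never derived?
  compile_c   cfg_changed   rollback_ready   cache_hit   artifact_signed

Round 1 fires (ii), giving cfg_changed.
Round 2 fires (v), giving artifact_signed.
Round 3 fires (iii), giving cache_hit.
Round 4 fires (i), giving rollback_ready.
Derived: cache_hit (round 3), cfg_changed (round 1), rollback_ready (round 4), artifact_signed (round 2). compile_c never appears in any round.

compile_c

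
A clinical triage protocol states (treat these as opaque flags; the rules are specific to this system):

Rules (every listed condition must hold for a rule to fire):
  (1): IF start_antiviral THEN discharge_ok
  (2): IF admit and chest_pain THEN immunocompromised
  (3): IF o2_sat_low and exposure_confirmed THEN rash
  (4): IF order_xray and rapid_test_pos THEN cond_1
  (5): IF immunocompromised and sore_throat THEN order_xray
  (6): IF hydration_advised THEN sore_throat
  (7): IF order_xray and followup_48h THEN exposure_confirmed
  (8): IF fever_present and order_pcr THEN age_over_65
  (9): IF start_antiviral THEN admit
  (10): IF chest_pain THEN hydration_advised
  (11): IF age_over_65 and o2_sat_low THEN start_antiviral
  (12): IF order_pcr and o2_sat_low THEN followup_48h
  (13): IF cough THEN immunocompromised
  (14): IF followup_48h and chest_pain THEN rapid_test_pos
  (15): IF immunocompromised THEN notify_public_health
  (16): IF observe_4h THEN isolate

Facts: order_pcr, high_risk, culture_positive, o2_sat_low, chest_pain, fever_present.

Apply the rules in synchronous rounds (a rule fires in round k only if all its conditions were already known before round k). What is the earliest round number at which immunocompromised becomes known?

Round 1 fires (8), (10), (12), giving age_over_65, hydration_advised, followup_48h.
Round 2 fires (6), (11), (14), giving sore_throat, start_antiviral, rapid_test_pos.
Round 3 fires (1), (9), giving discharge_ok, admit.
Round 4 fires (2), giving immunocompromised.
immunocompromised first appears in round 4.

4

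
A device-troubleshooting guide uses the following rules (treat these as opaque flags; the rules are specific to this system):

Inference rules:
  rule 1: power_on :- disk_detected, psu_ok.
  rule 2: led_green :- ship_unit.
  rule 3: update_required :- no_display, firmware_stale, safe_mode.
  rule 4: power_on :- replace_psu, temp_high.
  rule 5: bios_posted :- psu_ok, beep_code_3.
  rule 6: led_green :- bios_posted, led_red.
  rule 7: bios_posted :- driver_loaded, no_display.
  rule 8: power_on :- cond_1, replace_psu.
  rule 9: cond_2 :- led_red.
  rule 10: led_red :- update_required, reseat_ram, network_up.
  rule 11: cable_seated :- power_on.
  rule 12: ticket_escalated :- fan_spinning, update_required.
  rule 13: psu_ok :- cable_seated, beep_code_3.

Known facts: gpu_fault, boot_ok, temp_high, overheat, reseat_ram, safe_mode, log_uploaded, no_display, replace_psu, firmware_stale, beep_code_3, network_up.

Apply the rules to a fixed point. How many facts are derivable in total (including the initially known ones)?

[1] rule 3 [update_required :- no_display, firmware_stale, safe_mode.]; rule 4 [power_on :- replace_psu, temp_high.]. ⇒ new: update_required, power_on.
[2] rule 10 [led_red :- update_required, reseat_ram, network_up.]; rule 11 [cable_seated :- power_on.]. ⇒ new: led_red, cable_seated.
[3] rule 9 [cond_2 :- led_red.]; rule 13 [psu_ok :- cable_seated, beep_code_3.]. ⇒ new: cond_2, psu_ok.
[4] rule 5 [bios_posted :- psu_ok, beep_code_3.]. ⇒ new: bios_posted.
[5] rule 6 [led_green :- bios_posted, led_red.]. ⇒ new: led_green.
Closure: {beep_code_3, bios_posted, boot_ok, cable_seated, cond_2, firmware_stale, gpu_fault, led_green, led_red, log_uploaded, network_up, no_display, overheat, power_on, psu_ok, replace_psu, reseat_ram, safe_mode, temp_high, update_required} — 20 facts.

20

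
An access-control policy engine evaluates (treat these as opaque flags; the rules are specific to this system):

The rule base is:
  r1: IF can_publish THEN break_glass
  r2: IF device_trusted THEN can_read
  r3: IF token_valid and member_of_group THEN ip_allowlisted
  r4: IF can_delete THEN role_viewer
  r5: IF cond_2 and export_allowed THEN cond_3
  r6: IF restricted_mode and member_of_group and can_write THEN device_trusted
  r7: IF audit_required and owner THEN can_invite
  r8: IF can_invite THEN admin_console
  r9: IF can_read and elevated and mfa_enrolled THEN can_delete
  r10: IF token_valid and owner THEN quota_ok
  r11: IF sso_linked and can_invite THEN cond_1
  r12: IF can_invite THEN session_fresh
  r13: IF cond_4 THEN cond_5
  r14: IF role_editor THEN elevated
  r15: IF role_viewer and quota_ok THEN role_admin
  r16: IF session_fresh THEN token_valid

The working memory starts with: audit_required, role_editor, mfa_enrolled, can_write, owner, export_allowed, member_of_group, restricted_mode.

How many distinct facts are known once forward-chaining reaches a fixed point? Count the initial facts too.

20

Round 1 fires r6, r7, r14, giving device_trusted, can_invite, elevated.
Round 2 fires r2, r8, r12, giving can_read, admin_console, session_fresh.
Round 3 fires r9, r16, giving can_delete, token_valid.
Round 4 fires r3, r4, r10, giving ip_allowlisted, role_viewer, quota_ok.
Round 5 fires r15, giving role_admin.
Closure: {admin_console, audit_required, can_delete, can_invite, can_read, can_write, device_trusted, elevated, export_allowed, ip_allowlisted, member_of_group, mfa_enrolled, owner, quota_ok, restricted_mode, role_admin, role_editor, role_viewer, session_fresh, token_valid} — 20 facts.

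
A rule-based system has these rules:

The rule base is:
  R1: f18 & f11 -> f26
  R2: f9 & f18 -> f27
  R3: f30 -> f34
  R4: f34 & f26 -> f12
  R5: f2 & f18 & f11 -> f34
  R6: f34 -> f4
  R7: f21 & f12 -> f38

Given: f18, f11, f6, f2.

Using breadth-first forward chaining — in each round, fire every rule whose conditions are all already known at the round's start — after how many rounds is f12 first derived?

2

Round 1 — R1, R5, derive f26, f34.
Round 2 — R4, R6, derive f12, f4.
f12 first appears in round 2.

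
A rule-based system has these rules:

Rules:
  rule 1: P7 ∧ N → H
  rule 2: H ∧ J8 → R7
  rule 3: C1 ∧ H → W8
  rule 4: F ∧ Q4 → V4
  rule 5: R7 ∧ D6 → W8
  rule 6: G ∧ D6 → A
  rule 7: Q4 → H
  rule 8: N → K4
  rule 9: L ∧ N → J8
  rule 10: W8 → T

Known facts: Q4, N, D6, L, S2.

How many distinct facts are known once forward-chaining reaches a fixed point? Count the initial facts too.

[1] rule 7 [Q4 → H]; rule 8 [N → K4]; rule 9 [L ∧ N → J8]. ⇒ new: H, K4, J8.
[2] rule 2 [H ∧ J8 → R7]. ⇒ new: R7.
[3] rule 5 [R7 ∧ D6 → W8]. ⇒ new: W8.
[4] rule 10 [W8 → T]. ⇒ new: T.
Closure: {D6, H, J8, K4, L, N, Q4, R7, S2, T, W8} — 11 facts.

11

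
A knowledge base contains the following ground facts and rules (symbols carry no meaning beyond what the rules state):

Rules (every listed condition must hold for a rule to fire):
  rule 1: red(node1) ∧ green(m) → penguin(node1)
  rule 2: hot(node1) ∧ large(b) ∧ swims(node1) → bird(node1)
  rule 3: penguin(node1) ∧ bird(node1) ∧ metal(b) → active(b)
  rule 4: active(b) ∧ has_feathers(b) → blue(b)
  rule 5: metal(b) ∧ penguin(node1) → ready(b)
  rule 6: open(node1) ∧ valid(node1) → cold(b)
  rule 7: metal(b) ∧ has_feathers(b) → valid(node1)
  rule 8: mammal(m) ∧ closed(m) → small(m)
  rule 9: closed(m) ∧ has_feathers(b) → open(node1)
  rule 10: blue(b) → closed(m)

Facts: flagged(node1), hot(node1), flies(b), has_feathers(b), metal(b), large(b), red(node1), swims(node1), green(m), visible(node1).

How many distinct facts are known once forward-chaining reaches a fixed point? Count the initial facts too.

[1] rule 1 [red(node1) ∧ green(m) → penguin(node1)]; rule 2 [hot(node1) ∧ large(b) ∧ swims(node1) → bird(node1)]; rule 7 [metal(b) ∧ has_feathers(b) → valid(node1)]. ⇒ new: penguin(node1), bird(node1), valid(node1).
[2] rule 3 [penguin(node1) ∧ bird(node1) ∧ metal(b) → active(b)]; rule 5 [metal(b) ∧ penguin(node1) → ready(b)]. ⇒ new: active(b), ready(b).
[3] rule 4 [active(b) ∧ has_feathers(b) → blue(b)]. ⇒ new: blue(b).
[4] rule 10 [blue(b) → closed(m)]. ⇒ new: closed(m).
[5] rule 9 [closed(m) ∧ has_feathers(b) → open(node1)]. ⇒ new: open(node1).
[6] rule 6 [open(node1) ∧ valid(node1) → cold(b)]. ⇒ new: cold(b).
Closure: {active(b), bird(node1), blue(b), closed(m), cold(b), flagged(node1), flies(b), green(m), has_feathers(b), hot(node1), large(b), metal(b), open(node1), penguin(node1), ready(b), red(node1), swims(node1), valid(node1), visible(node1)} — 19 facts.

19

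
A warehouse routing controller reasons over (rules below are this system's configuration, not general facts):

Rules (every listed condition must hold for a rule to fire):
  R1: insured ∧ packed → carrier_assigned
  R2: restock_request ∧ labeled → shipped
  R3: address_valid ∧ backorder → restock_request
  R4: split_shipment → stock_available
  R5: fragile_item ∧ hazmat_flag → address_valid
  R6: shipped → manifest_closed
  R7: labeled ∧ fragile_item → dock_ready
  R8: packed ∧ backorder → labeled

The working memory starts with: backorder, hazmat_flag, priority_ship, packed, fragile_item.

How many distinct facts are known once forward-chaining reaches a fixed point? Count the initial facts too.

11

Round 1 fires R5, R8, giving address_valid, labeled.
Round 2 fires R3, R7, giving restock_request, dock_ready.
Round 3 fires R2, giving shipped.
Round 4 fires R6, giving manifest_closed.
Closure: {address_valid, backorder, dock_ready, fragile_item, hazmat_flag, labeled, manifest_closed, packed, priority_ship, restock_request, shipped} — 11 facts.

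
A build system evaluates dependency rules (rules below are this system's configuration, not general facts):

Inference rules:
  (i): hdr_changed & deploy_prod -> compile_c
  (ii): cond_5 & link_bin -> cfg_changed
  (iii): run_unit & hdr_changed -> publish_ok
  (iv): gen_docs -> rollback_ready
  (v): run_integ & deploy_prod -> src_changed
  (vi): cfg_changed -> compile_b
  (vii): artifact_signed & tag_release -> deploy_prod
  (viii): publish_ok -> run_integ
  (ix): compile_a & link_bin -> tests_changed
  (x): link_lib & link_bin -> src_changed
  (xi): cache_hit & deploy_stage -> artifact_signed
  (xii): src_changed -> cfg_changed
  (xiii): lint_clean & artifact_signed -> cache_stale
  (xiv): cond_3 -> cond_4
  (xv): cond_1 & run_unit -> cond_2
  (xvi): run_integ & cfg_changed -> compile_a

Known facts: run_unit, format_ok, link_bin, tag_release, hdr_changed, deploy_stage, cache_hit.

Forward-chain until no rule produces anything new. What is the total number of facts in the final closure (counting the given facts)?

17

Round 1 — (iii), (xi), derive publish_ok, artifact_signed.
Round 2 — (vii), (viii), derive deploy_prod, run_integ.
Round 3 — (i), (v), derive compile_c, src_changed.
Round 4 — (xii), derive cfg_changed.
Round 5 — (vi), (xvi), derive compile_b, compile_a.
Round 6 — (ix), derive tests_changed.
Closure: {artifact_signed, cache_hit, cfg_changed, compile_a, compile_b, compile_c, deploy_prod, deploy_stage, format_ok, hdr_changed, link_bin, publish_ok, run_integ, run_unit, src_changed, tag_release, tests_changed} — 17 facts.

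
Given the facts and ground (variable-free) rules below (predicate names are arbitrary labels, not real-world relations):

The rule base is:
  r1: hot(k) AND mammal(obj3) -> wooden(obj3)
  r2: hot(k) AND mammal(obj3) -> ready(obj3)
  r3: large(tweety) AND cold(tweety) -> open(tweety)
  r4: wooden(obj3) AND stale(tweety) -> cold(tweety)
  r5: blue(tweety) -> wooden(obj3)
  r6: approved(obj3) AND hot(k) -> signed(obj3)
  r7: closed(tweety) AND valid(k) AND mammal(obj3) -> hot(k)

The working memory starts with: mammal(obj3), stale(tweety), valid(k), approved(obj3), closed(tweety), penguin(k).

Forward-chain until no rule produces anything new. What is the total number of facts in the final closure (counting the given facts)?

11

Round 1 fires r7, giving hot(k).
Round 2 fires r1, r2, r6, giving wooden(obj3), ready(obj3), signed(obj3).
Round 3 fires r4, giving cold(tweety).
Closure: {approved(obj3), closed(tweety), cold(tweety), hot(k), mammal(obj3), penguin(k), ready(obj3), signed(obj3), stale(tweety), valid(k), wooden(obj3)} — 11 facts.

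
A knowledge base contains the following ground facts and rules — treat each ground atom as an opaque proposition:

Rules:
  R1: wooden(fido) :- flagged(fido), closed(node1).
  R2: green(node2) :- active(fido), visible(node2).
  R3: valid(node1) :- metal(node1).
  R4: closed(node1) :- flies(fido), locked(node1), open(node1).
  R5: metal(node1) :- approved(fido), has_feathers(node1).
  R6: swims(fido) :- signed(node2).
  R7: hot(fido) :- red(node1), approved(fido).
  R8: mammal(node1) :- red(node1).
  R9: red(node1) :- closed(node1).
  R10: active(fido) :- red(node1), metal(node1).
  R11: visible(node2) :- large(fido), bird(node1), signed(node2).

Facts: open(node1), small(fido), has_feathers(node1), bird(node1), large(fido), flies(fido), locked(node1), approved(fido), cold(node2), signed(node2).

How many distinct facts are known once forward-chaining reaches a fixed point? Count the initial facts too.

20

Round 1 fires R4, R5, R6, R11, giving closed(node1), metal(node1), swims(fido), visible(node2).
Round 2 fires R3, R9, giving valid(node1), red(node1).
Round 3 fires R7, R8, R10, giving hot(fido), mammal(node1), active(fido).
Round 4 fires R2, giving green(node2).
Closure: {active(fido), approved(fido), bird(node1), closed(node1), cold(node2), flies(fido), green(node2), has_feathers(node1), hot(fido), large(fido), locked(node1), mammal(node1), metal(node1), open(node1), red(node1), signed(node2), small(fido), swims(fido), valid(node1), visible(node2)} — 20 facts.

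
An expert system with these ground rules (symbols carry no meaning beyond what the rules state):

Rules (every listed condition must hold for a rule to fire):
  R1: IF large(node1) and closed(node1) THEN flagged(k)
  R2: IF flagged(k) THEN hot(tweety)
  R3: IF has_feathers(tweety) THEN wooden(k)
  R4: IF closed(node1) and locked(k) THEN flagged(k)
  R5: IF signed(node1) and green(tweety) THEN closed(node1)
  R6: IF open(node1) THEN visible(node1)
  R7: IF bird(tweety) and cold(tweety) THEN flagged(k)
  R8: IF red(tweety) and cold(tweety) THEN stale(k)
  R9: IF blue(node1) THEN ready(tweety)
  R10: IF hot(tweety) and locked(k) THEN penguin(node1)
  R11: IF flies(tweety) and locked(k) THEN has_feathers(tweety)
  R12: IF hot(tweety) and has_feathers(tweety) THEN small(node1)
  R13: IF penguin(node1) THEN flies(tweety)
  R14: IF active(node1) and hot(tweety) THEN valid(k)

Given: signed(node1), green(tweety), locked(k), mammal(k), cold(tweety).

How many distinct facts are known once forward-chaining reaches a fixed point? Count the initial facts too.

13

Round 1: R5 [IF signed(node1) and green(tweety) THEN closed(node1)]. New: closed(node1).
Round 2: R4 [IF closed(node1) and locked(k) THEN flagged(k)]. New: flagged(k).
Round 3: R2 [IF flagged(k) THEN hot(tweety)]. New: hot(tweety).
Round 4: R10 [IF hot(tweety) and locked(k) THEN penguin(node1)]. New: penguin(node1).
Round 5: R13 [IF penguin(node1) THEN flies(tweety)]. New: flies(tweety).
Round 6: R11 [IF flies(tweety) and locked(k) THEN has_feathers(tweety)]. New: has_feathers(tweety).
Round 7: R3 [IF has_feathers(tweety) THEN wooden(k)]; R12 [IF hot(tweety) and has_feathers(tweety) THEN small(node1)]. New: wooden(k), small(node1).
Closure: {closed(node1), cold(tweety), flagged(k), flies(tweety), green(tweety), has_feathers(tweety), hot(tweety), locked(k), mammal(k), penguin(node1), signed(node1), small(node1), wooden(k)} — 13 facts.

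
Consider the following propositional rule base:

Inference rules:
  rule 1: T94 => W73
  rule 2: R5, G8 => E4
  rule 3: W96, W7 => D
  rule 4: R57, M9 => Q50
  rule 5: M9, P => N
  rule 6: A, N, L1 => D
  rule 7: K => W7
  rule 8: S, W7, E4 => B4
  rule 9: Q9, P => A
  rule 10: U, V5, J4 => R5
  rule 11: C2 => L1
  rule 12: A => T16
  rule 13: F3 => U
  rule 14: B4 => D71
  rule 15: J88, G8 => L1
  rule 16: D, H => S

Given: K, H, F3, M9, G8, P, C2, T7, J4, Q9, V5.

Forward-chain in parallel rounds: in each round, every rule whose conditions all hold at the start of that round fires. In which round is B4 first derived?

4

Round 1: rule 5 [M9, P => N]; rule 7 [K => W7]; rule 9 [Q9, P => A]; rule 11 [C2 => L1]; rule 13 [F3 => U]. New: N, W7, A, L1, U.
Round 2: rule 6 [A, N, L1 => D]; rule 10 [U, V5, J4 => R5]; rule 12 [A => T16]. New: D, R5, T16.
Round 3: rule 2 [R5, G8 => E4]; rule 16 [D, H => S]. New: E4, S.
Round 4: rule 8 [S, W7, E4 => B4]. New: B4.
B4 first appears in round 4.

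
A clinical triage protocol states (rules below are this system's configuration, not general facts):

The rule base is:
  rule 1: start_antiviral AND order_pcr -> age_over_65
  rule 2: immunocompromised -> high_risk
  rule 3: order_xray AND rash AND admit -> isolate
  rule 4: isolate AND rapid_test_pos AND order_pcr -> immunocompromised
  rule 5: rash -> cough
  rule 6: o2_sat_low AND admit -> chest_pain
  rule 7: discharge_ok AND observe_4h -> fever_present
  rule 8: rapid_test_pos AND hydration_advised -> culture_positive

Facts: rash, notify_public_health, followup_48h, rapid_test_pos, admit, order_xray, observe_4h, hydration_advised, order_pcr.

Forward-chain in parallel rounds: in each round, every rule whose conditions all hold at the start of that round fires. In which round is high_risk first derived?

3

[1] rule 3 [order_xray AND rash AND admit -> isolate]; rule 5 [rash -> cough]; rule 8 [rapid_test_pos AND hydration_advised -> culture_positive]. ⇒ new: isolate, cough, culture_positive.
[2] rule 4 [isolate AND rapid_test_pos AND order_pcr -> immunocompromised]. ⇒ new: immunocompromised.
[3] rule 2 [immunocompromised -> high_risk]. ⇒ new: high_risk.
high_risk first appears in round 3.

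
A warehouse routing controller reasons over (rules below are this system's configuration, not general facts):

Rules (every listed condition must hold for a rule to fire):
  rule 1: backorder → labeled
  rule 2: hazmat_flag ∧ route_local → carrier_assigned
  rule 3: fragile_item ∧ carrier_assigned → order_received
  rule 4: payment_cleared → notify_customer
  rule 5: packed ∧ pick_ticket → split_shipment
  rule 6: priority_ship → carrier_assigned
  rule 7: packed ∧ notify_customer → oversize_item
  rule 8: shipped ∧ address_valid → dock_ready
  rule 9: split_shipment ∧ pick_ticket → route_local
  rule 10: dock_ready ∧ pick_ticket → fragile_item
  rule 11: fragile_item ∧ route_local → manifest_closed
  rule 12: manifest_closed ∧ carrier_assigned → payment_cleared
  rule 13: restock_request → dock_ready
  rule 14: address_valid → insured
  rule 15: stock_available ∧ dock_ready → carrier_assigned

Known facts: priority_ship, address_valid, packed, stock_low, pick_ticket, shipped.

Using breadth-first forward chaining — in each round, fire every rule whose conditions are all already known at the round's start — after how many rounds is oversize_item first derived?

Round 1: rule 5 [packed ∧ pick_ticket → split_shipment]; rule 6 [priority_ship → carrier_assigned]; rule 8 [shipped ∧ address_valid → dock_ready]; rule 14 [address_valid → insured]. Adds split_shipment, carrier_assigned, dock_ready, insured.
Round 2: rule 9 [split_shipment ∧ pick_ticket → route_local]; rule 10 [dock_ready ∧ pick_ticket → fragile_item]. Adds route_local, fragile_item.
Round 3: rule 3 [fragile_item ∧ carrier_assigned → order_received]; rule 11 [fragile_item ∧ route_local → manifest_closed]. Adds order_received, manifest_closed.
Round 4: rule 12 [manifest_closed ∧ carrier_assigned → payment_cleared]. Adds payment_cleared.
Round 5: rule 4 [payment_cleared → notify_customer]. Adds notify_customer.
Round 6: rule 7 [packed ∧ notify_customer → oversize_item]. Adds oversize_item.
oversize_item first appears in round 6.

6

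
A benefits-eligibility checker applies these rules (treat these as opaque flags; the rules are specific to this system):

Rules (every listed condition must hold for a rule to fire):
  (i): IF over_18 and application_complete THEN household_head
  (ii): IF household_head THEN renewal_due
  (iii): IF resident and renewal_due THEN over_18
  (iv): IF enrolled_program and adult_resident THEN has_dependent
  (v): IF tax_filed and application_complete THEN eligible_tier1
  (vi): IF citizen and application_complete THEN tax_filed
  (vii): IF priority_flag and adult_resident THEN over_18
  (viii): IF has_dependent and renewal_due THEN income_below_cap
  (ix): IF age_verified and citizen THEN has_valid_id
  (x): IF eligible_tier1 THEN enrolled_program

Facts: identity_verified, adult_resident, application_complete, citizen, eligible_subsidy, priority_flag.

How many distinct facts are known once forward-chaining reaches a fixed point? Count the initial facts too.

14

Round 1: (vi) [IF citizen and application_complete THEN tax_filed]; (vii) [IF priority_flag and adult_resident THEN over_18]. Adds tax_filed, over_18.
Round 2: (i) [IF over_18 and application_complete THEN household_head]; (v) [IF tax_filed and application_complete THEN eligible_tier1]. Adds household_head, eligible_tier1.
Round 3: (ii) [IF household_head THEN renewal_due]; (x) [IF eligible_tier1 THEN enrolled_program]. Adds renewal_due, enrolled_program.
Round 4: (iv) [IF enrolled_program and adult_resident THEN has_dependent]. Adds has_dependent.
Round 5: (viii) [IF has_dependent and renewal_due THEN income_below_cap]. Adds income_below_cap.
Closure: {adult_resident, application_complete, citizen, eligible_subsidy, eligible_tier1, enrolled_program, has_dependent, household_head, identity_verified, income_below_cap, over_18, priority_flag, renewal_due, tax_filed} — 14 facts.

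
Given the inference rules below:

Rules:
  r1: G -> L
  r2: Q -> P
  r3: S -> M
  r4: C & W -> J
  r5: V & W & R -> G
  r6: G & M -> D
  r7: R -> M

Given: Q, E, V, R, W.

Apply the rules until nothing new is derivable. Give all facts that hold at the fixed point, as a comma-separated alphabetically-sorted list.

D, E, G, L, M, P, Q, R, V, W

Round 1: r2 [Q -> P]; r5 [V & W & R -> G]; r7 [R -> M]. New: P, G, M.
Round 2: r1 [G -> L]; r6 [G & M -> D]. New: L, D.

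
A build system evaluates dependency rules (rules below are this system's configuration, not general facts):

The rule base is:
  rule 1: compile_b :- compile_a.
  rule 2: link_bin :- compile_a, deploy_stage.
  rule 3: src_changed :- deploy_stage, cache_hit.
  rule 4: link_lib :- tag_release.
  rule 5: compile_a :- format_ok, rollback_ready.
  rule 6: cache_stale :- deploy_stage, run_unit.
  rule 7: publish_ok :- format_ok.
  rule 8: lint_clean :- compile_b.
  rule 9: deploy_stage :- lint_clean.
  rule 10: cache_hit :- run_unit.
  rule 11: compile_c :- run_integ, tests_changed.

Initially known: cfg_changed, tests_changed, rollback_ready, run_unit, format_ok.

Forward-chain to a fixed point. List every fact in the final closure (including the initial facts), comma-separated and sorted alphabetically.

[1] rule 5 [compile_a :- format_ok, rollback_ready.]; rule 7 [publish_ok :- format_ok.]; rule 10 [cache_hit :- run_unit.]. ⇒ new: compile_a, publish_ok, cache_hit.
[2] rule 1 [compile_b :- compile_a.]. ⇒ new: compile_b.
[3] rule 8 [lint_clean :- compile_b.]. ⇒ new: lint_clean.
[4] rule 9 [deploy_stage :- lint_clean.]. ⇒ new: deploy_stage.
[5] rule 2 [link_bin :- compile_a, deploy_stage.]; rule 3 [src_changed :- deploy_stage, cache_hit.]; rule 6 [cache_stale :- deploy_stage, run_unit.]. ⇒ new: link_bin, src_changed, cache_stale.

cache_hit, cache_stale, cfg_changed, compile_a, compile_b, deploy_stage, format_ok, link_bin, lint_clean, publish_ok, rollback_ready, run_unit, src_changed, tests_changed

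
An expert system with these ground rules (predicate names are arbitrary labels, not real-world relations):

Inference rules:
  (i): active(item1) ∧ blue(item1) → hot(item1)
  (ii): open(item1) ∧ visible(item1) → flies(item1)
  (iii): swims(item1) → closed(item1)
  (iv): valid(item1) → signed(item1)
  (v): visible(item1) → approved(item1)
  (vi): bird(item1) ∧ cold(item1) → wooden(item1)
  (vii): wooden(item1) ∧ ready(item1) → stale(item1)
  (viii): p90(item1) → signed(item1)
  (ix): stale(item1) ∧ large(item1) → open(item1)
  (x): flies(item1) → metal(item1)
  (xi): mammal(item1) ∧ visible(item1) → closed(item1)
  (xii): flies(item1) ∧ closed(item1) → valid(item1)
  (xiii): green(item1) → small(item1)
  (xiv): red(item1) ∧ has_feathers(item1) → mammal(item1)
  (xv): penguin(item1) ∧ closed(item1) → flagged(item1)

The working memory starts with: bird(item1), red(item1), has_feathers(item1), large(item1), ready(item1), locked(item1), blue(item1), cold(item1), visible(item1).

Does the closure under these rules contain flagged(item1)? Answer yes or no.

Round 1 — (v), (vi), (xiv), derive approved(item1), wooden(item1), mammal(item1).
Round 2 — (vii), (xi), derive stale(item1), closed(item1).
Round 3 — (ix), derive open(item1).
Round 4 — (ii), derive flies(item1).
Round 5 — (x), (xii), derive metal(item1), valid(item1).
Round 6 — (iv), derive signed(item1).
Fixed point reached. flagged(item1) is concluded only by (xv); (xv) needs penguin(item1) (never derived).

no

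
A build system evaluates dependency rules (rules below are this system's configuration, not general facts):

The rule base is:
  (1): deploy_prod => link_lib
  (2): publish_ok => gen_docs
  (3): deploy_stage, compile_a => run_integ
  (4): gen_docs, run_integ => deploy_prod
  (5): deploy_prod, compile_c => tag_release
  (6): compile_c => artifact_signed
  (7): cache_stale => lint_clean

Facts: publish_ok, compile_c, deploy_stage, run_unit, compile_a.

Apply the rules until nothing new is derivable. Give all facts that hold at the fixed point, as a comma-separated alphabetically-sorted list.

Round 1 fires (2), (3), (6), giving gen_docs, run_integ, artifact_signed.
Round 2 fires (4), giving deploy_prod.
Round 3 fires (1), (5), giving link_lib, tag_release.

artifact_signed, compile_a, compile_c, deploy_prod, deploy_stage, gen_docs, link_lib, publish_ok, run_integ, run_unit, tag_release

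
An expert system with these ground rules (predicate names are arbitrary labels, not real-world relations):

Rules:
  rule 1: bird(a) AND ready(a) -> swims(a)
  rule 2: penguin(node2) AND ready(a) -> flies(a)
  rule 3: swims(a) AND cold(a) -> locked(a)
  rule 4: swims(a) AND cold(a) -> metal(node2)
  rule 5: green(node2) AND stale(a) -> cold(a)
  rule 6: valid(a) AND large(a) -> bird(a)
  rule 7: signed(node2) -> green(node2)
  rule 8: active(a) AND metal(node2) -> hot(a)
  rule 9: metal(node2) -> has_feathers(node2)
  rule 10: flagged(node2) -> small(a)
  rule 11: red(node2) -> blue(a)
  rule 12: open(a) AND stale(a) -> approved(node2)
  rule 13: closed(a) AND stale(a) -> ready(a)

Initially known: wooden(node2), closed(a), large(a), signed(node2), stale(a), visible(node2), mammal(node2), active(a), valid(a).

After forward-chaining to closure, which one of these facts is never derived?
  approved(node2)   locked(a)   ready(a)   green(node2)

Round 1 fires rule 6, rule 7, rule 13, giving bird(a), green(node2), ready(a).
Round 2 fires rule 1, rule 5, giving swims(a), cold(a).
Round 3 fires rule 3, rule 4, giving locked(a), metal(node2).
Round 4 fires rule 8, rule 9, giving hot(a), has_feathers(node2).
Derived: locked(a) (round 3), green(node2) (round 1), ready(a) (round 1). approved(node2) never appears in any round.

approved(node2)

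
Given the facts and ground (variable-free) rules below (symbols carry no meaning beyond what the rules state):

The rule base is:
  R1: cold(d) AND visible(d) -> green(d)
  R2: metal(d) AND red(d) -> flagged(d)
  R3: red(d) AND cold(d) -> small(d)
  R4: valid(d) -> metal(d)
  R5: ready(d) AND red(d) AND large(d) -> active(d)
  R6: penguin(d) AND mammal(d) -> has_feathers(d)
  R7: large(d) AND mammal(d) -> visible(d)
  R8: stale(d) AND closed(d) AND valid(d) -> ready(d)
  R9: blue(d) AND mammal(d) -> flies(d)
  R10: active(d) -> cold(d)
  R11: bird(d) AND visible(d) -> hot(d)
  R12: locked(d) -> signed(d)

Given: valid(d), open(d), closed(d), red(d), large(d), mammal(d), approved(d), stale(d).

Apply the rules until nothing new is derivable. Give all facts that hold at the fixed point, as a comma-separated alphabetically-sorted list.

active(d), approved(d), closed(d), cold(d), flagged(d), green(d), large(d), mammal(d), metal(d), open(d), ready(d), red(d), small(d), stale(d), valid(d), visible(d)

Round 1 — R4, R7, R8, derive metal(d), visible(d), ready(d).
Round 2 — R2, R5, derive flagged(d), active(d).
Round 3 — R10, derive cold(d).
Round 4 — R1, R3, derive green(d), small(d).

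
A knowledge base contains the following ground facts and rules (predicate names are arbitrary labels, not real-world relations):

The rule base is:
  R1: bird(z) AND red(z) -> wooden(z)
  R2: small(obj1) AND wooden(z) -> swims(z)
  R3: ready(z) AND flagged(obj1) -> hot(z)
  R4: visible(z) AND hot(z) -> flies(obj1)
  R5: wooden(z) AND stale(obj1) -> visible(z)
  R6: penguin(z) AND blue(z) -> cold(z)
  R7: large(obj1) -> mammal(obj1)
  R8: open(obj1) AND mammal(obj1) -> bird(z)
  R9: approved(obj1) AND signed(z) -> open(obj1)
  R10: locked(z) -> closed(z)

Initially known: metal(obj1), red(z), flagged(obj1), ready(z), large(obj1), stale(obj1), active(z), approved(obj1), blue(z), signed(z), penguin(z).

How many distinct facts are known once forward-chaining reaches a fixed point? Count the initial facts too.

Round 1 — R3, R6, R7, R9, derive hot(z), cold(z), mammal(obj1), open(obj1).
Round 2 — R8, derive bird(z).
Round 3 — R1, derive wooden(z).
Round 4 — R5, derive visible(z).
Round 5 — R4, derive flies(obj1).
Closure: {active(z), approved(obj1), bird(z), blue(z), cold(z), flagged(obj1), flies(obj1), hot(z), large(obj1), mammal(obj1), metal(obj1), open(obj1), penguin(z), ready(z), red(z), signed(z), stale(obj1), visible(z), wooden(z)} — 19 facts.

19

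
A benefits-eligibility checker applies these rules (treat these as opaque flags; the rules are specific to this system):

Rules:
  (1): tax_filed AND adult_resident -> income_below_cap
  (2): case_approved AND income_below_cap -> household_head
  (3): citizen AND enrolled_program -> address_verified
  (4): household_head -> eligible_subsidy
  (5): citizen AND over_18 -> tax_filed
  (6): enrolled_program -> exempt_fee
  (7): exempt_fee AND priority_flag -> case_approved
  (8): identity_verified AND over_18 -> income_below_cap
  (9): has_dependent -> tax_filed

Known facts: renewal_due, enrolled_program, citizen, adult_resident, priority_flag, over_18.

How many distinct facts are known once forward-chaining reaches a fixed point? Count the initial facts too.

Round 1 — (3), (5), (6), derive address_verified, tax_filed, exempt_fee.
Round 2 — (1), (7), derive income_below_cap, case_approved.
Round 3 — (2), derive household_head.
Round 4 — (4), derive eligible_subsidy.
Closure: {address_verified, adult_resident, case_approved, citizen, eligible_subsidy, enrolled_program, exempt_fee, household_head, income_below_cap, over_18, priority_flag, renewal_due, tax_filed} — 13 facts.

13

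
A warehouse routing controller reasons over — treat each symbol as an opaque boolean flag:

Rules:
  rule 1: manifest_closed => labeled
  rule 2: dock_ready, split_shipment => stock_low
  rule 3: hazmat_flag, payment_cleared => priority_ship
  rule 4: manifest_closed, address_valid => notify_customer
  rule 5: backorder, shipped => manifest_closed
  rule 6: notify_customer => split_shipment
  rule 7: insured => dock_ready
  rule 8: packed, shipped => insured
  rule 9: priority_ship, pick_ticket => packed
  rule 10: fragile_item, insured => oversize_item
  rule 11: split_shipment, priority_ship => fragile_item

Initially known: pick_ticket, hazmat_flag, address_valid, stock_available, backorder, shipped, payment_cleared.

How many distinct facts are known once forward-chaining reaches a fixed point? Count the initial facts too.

18

Round 1 — rule 3, rule 5, derive priority_ship, manifest_closed.
Round 2 — rule 1, rule 4, rule 9, derive labeled, notify_customer, packed.
Round 3 — rule 6, rule 8, derive split_shipment, insured.
Round 4 — rule 7, rule 11, derive dock_ready, fragile_item.
Round 5 — rule 2, rule 10, derive stock_low, oversize_item.
Closure: {address_valid, backorder, dock_ready, fragile_item, hazmat_flag, insured, labeled, manifest_closed, notify_customer, oversize_item, packed, payment_cleared, pick_ticket, priority_ship, shipped, split_shipment, stock_available, stock_low} — 18 facts.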